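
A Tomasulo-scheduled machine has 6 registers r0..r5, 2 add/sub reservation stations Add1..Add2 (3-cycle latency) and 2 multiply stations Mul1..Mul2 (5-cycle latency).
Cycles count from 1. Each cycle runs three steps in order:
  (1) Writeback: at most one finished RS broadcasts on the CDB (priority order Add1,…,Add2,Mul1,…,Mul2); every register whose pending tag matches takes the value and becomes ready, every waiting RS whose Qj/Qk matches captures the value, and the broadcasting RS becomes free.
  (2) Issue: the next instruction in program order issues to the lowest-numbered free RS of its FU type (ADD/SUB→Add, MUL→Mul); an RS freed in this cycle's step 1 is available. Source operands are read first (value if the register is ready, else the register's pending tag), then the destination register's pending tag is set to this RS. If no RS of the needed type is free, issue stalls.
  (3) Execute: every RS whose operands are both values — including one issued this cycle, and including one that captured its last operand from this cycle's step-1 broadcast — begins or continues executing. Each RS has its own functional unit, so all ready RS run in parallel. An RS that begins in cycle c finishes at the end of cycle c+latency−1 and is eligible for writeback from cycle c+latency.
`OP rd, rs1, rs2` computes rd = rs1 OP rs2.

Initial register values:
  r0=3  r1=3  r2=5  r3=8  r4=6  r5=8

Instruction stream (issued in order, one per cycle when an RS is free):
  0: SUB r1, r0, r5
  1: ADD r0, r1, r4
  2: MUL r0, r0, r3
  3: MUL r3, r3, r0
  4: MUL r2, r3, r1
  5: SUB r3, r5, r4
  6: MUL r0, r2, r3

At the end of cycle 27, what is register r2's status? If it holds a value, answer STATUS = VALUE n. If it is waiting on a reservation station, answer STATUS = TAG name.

STATUS = VALUE -320

c1: issue SUB r1<-Add1 | r0:3,r1:Add1,r2:5,r3:8,r4:6,r5:8
c2: issue ADD r0<-Add2 | r0:Add2,r1:Add1,r2:5,r3:8,r4:6,r5:8
c3: issue MUL r0<-Mul1 | r0:Mul1,r1:Add1,r2:5,r3:8,r4:6,r5:8
c4: CDB Add1=-5; issue MUL r3<-Mul2 | r0:Mul1,r1:-5,r2:5,r3:Mul2,r4:6,r5:8
c5: stall | r0:Mul1,r1:-5,r2:5,r3:Mul2,r4:6,r5:8
c6: stall | r0:Mul1,r1:-5,r2:5,r3:Mul2,r4:6,r5:8
c7: CDB Add2=1; stall | r0:Mul1,r1:-5,r2:5,r3:Mul2,r4:6,r5:8
c8: stall | r0:Mul1,r1:-5,r2:5,r3:Mul2,r4:6,r5:8
c9: stall | r0:Mul1,r1:-5,r2:5,r3:Mul2,r4:6,r5:8
c10: stall | r0:Mul1,r1:-5,r2:5,r3:Mul2,r4:6,r5:8
c11: stall | r0:Mul1,r1:-5,r2:5,r3:Mul2,r4:6,r5:8
c12: CDB Mul1=8; issue MUL r2<-Mul1 | r0:8,r1:-5,r2:Mul1,r3:Mul2,r4:6,r5:8
c13: issue SUB r3<-Add1 | r0:8,r1:-5,r2:Mul1,r3:Add1,r4:6,r5:8
c14: stall | r0:8,r1:-5,r2:Mul1,r3:Add1,r4:6,r5:8
c15: stall | r0:8,r1:-5,r2:Mul1,r3:Add1,r4:6,r5:8
c16: CDB Add1=2; stall | r0:8,r1:-5,r2:Mul1,r3:2,r4:6,r5:8
c17: CDB Mul2=64; issue MUL r0<-Mul2 | r0:Mul2,r1:-5,r2:Mul1,r3:2,r4:6,r5:8
c18: - | r0:Mul2,r1:-5,r2:Mul1,r3:2,r4:6,r5:8
c19: - | r0:Mul2,r1:-5,r2:Mul1,r3:2,r4:6,r5:8
c20: - | r0:Mul2,r1:-5,r2:Mul1,r3:2,r4:6,r5:8
c21: - | r0:Mul2,r1:-5,r2:Mul1,r3:2,r4:6,r5:8
c22: CDB Mul1=-320 | r0:Mul2,r1:-5,r2:-320,r3:2,r4:6,r5:8
c23: - | r0:Mul2,r1:-5,r2:-320,r3:2,r4:6,r5:8
c24: - | r0:Mul2,r1:-5,r2:-320,r3:2,r4:6,r5:8
c25: - | r0:Mul2,r1:-5,r2:-320,r3:2,r4:6,r5:8
c26: - | r0:Mul2,r1:-5,r2:-320,r3:2,r4:6,r5:8
c27: CDB Mul2=-640 | r0:-640,r1:-5,r2:-320,r3:2,r4:6,r5:8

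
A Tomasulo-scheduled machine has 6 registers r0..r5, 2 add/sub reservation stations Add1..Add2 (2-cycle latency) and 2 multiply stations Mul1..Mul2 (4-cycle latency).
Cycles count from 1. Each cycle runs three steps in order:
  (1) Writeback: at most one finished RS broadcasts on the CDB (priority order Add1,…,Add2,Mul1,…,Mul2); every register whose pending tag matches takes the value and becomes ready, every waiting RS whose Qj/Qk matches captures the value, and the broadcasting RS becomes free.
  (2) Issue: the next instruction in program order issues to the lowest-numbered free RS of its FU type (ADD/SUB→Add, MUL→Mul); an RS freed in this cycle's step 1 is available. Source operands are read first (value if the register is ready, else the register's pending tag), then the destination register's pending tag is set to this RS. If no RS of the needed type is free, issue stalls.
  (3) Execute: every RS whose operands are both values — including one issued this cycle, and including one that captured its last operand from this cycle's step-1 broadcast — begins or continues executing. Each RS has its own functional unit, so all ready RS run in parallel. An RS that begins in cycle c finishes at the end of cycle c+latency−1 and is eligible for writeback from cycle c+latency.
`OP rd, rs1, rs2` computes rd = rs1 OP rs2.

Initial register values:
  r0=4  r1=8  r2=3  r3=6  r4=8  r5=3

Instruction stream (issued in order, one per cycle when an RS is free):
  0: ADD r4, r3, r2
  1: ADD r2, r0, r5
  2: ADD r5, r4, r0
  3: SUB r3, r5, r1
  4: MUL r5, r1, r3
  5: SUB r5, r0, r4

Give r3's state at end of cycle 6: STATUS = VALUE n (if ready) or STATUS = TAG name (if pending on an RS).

STATUS = TAG Add2

  c1: issue ADD r4<-Add1  regs: r0:4,r1:8,r2:3,r3:6,r4:Add1,r5:3
  c2: issue ADD r2<-Add2  regs: r0:4,r1:8,r2:Add2,r3:6,r4:Add1,r5:3
  c3: CDB Add1=9; issue ADD r5<-Add1  regs: r0:4,r1:8,r2:Add2,r3:6,r4:9,r5:Add1
  c4: CDB Add2=7; issue SUB r3<-Add2  regs: r0:4,r1:8,r2:7,r3:Add2,r4:9,r5:Add1
  c5: CDB Add1=13; issue MUL r5<-Mul1  regs: r0:4,r1:8,r2:7,r3:Add2,r4:9,r5:Mul1
  c6: issue SUB r5<-Add1  regs: r0:4,r1:8,r2:7,r3:Add2,r4:9,r5:Add1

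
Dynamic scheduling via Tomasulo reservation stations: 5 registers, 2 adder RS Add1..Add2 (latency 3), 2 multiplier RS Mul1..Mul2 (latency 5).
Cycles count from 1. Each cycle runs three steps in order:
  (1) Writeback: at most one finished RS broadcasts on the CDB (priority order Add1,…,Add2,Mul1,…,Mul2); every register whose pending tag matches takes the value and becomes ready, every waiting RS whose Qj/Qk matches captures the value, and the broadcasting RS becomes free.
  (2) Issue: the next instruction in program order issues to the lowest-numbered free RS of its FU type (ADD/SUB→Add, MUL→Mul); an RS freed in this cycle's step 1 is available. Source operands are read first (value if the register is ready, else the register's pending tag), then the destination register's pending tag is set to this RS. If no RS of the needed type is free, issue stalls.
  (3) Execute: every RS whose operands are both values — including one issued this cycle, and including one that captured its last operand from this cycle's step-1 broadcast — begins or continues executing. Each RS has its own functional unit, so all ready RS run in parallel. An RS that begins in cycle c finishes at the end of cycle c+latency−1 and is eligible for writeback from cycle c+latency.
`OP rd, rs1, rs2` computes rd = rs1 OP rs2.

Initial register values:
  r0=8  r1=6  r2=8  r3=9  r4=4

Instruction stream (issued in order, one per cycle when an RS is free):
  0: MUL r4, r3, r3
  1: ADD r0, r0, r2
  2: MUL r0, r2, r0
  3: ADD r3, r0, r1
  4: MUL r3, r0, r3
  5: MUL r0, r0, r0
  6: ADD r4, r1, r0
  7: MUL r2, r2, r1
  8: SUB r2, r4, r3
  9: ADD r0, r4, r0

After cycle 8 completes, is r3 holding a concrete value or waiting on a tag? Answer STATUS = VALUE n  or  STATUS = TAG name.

STATUS = TAG Mul1

  c1: issue MUL r4<-Mul1  regs: r0:8,r1:6,r2:8,r3:9,r4:Mul1
  c2: issue ADD r0<-Add1  regs: r0:Add1,r1:6,r2:8,r3:9,r4:Mul1
  c3: issue MUL r0<-Mul2  regs: r0:Mul2,r1:6,r2:8,r3:9,r4:Mul1
  c4: issue ADD r3<-Add2  regs: r0:Mul2,r1:6,r2:8,r3:Add2,r4:Mul1
  c5: CDB Add1=16; stall  regs: r0:Mul2,r1:6,r2:8,r3:Add2,r4:Mul1
  c6: CDB Mul1=81; issue MUL r3<-Mul1  regs: r0:Mul2,r1:6,r2:8,r3:Mul1,r4:81
  c7: stall  regs: r0:Mul2,r1:6,r2:8,r3:Mul1,r4:81
  c8: stall  regs: r0:Mul2,r1:6,r2:8,r3:Mul1,r4:81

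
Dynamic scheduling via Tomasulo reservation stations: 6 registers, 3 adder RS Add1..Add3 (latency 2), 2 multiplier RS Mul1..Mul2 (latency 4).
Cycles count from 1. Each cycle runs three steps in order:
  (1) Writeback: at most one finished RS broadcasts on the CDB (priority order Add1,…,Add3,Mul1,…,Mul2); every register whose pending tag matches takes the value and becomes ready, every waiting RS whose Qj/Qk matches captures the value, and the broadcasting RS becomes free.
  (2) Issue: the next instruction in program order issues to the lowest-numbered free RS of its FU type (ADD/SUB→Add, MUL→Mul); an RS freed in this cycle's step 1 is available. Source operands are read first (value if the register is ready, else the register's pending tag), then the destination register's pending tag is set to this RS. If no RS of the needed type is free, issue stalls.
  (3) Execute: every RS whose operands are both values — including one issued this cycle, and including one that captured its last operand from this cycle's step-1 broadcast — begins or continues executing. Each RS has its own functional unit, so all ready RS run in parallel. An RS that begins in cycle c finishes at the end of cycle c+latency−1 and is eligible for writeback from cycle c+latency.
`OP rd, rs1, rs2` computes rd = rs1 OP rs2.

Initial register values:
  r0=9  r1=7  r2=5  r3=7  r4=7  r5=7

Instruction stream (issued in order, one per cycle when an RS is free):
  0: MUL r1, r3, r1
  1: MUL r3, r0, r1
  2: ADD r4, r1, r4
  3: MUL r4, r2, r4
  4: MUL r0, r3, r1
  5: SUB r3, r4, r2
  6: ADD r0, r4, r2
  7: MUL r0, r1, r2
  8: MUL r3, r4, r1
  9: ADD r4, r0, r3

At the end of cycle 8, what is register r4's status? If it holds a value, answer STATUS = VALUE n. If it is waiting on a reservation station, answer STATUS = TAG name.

c1: issue MUL r1<-Mul1 | r0:9,r1:Mul1,r2:5,r3:7,r4:7,r5:7
c2: issue MUL r3<-Mul2 | r0:9,r1:Mul1,r2:5,r3:Mul2,r4:7,r5:7
c3: issue ADD r4<-Add1 | r0:9,r1:Mul1,r2:5,r3:Mul2,r4:Add1,r5:7
c4: stall | r0:9,r1:Mul1,r2:5,r3:Mul2,r4:Add1,r5:7
c5: CDB Mul1=49; issue MUL r4<-Mul1 | r0:9,r1:49,r2:5,r3:Mul2,r4:Mul1,r5:7
c6: stall | r0:9,r1:49,r2:5,r3:Mul2,r4:Mul1,r5:7
c7: CDB Add1=56; stall | r0:9,r1:49,r2:5,r3:Mul2,r4:Mul1,r5:7
c8: stall | r0:9,r1:49,r2:5,r3:Mul2,r4:Mul1,r5:7

STATUS = TAG Mul1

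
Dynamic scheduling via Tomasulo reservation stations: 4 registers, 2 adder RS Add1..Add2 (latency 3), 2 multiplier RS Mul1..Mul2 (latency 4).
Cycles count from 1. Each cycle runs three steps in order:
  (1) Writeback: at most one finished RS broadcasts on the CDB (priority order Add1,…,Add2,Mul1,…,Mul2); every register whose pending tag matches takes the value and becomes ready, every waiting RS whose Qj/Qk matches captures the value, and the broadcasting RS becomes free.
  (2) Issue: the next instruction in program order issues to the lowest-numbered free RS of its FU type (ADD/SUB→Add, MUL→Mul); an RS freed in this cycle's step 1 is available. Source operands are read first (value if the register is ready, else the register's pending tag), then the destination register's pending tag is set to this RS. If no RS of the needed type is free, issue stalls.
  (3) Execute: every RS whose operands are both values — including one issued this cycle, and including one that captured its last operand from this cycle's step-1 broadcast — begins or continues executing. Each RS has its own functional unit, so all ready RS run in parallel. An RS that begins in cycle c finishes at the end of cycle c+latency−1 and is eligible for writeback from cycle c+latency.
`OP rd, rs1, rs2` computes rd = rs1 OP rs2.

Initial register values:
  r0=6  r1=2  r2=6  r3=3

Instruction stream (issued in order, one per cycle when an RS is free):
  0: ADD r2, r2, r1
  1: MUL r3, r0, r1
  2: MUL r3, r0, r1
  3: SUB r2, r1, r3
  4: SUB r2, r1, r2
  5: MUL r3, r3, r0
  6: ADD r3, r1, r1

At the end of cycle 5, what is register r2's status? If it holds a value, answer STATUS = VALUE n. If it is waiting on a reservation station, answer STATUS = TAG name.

cycle 1: issue ADD r2<-Add1 // r0:6,r1:2,r2:Add1,r3:3
cycle 2: issue MUL r3<-Mul1 // r0:6,r1:2,r2:Add1,r3:Mul1
cycle 3: issue MUL r3<-Mul2 // r0:6,r1:2,r2:Add1,r3:Mul2
cycle 4: CDB Add1=8; issue SUB r2<-Add1 // r0:6,r1:2,r2:Add1,r3:Mul2
cycle 5: issue SUB r2<-Add2 // r0:6,r1:2,r2:Add2,r3:Mul2

STATUS = TAG Add2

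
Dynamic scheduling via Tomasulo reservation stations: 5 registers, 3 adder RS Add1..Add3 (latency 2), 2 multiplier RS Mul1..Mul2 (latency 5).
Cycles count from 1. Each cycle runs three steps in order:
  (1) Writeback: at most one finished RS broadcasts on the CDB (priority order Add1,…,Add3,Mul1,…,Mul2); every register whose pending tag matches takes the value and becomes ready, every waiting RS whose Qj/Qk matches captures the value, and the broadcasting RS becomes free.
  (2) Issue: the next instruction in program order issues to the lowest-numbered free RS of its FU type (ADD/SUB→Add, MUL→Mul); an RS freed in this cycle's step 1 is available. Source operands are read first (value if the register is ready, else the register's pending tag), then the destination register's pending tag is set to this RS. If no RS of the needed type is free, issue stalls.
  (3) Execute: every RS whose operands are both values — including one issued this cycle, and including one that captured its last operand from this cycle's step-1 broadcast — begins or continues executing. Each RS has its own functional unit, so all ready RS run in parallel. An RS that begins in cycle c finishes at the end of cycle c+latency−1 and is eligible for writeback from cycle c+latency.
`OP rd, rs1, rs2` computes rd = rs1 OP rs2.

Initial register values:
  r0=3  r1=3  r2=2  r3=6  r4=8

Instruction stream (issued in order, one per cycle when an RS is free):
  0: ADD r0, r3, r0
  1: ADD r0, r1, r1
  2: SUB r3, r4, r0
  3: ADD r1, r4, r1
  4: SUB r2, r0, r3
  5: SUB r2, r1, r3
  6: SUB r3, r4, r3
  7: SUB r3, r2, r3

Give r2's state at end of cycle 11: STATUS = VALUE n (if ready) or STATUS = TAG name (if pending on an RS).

c1: issue ADD r0<-Add1 | r0:Add1,r1:3,r2:2,r3:6,r4:8
c2: issue ADD r0<-Add2 | r0:Add2,r1:3,r2:2,r3:6,r4:8
c3: CDB Add1=9; issue SUB r3<-Add1 | r0:Add2,r1:3,r2:2,r3:Add1,r4:8
c4: CDB Add2=6; issue ADD r1<-Add2 | r0:6,r1:Add2,r2:2,r3:Add1,r4:8
c5: issue SUB r2<-Add3 | r0:6,r1:Add2,r2:Add3,r3:Add1,r4:8
c6: CDB Add1=2; issue SUB r2<-Add1 | r0:6,r1:Add2,r2:Add1,r3:2,r4:8
c7: CDB Add2=11; issue SUB r3<-Add2 | r0:6,r1:11,r2:Add1,r3:Add2,r4:8
c8: CDB Add3=4; issue SUB r3<-Add3 | r0:6,r1:11,r2:Add1,r3:Add3,r4:8
c9: CDB Add1=9 | r0:6,r1:11,r2:9,r3:Add3,r4:8
c10: CDB Add2=6 | r0:6,r1:11,r2:9,r3:Add3,r4:8
c11: - | r0:6,r1:11,r2:9,r3:Add3,r4:8

STATUS = VALUE 9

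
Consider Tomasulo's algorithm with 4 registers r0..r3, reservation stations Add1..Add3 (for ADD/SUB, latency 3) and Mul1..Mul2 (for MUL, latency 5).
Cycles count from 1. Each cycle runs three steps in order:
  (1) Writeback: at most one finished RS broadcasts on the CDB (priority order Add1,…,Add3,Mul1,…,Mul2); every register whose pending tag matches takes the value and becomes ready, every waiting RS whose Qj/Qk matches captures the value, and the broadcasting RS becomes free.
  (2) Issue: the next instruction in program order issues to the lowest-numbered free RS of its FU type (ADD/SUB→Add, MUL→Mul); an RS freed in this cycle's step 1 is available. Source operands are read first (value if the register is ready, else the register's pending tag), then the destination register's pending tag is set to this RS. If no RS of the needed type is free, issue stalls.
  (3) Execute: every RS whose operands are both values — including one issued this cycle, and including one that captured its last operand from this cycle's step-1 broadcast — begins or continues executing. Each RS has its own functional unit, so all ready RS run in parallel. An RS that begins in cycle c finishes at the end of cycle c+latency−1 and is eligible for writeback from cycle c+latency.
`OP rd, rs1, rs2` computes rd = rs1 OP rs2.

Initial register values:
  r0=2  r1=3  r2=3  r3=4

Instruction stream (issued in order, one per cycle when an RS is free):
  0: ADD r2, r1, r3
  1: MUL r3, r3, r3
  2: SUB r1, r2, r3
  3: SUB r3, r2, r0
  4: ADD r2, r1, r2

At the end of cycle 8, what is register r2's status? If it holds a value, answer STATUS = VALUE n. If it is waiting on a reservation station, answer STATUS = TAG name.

STATUS = TAG Add3

  c1: issue ADD r2<-Add1  regs: r0:2,r1:3,r2:Add1,r3:4
  c2: issue MUL r3<-Mul1  regs: r0:2,r1:3,r2:Add1,r3:Mul1
  c3: issue SUB r1<-Add2  regs: r0:2,r1:Add2,r2:Add1,r3:Mul1
  c4: CDB Add1=7; issue SUB r3<-Add1  regs: r0:2,r1:Add2,r2:7,r3:Add1
  c5: issue ADD r2<-Add3  regs: r0:2,r1:Add2,r2:Add3,r3:Add1
  c6: -  regs: r0:2,r1:Add2,r2:Add3,r3:Add1
  c7: CDB Add1=5  regs: r0:2,r1:Add2,r2:Add3,r3:5
  c8: CDB Mul1=16  regs: r0:2,r1:Add2,r2:Add3,r3:5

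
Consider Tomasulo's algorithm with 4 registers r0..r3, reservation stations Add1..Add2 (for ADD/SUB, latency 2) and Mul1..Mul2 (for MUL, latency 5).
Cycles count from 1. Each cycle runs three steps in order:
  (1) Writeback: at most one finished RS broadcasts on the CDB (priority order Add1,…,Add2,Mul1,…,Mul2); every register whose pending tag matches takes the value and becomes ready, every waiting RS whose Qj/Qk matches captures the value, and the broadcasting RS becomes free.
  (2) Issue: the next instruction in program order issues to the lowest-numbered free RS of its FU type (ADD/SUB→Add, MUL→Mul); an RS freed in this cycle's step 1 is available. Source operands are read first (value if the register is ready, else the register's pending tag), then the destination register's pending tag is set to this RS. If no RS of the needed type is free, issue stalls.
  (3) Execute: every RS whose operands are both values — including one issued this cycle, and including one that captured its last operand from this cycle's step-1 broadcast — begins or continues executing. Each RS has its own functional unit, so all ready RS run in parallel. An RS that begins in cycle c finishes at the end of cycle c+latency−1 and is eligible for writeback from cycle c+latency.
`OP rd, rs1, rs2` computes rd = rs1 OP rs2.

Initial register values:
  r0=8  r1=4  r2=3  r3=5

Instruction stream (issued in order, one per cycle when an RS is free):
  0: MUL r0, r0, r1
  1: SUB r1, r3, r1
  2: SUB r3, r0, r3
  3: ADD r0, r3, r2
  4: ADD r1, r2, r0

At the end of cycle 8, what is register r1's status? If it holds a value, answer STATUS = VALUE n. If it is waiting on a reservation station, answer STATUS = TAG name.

cycle 1: issue MUL r0<-Mul1 // r0:Mul1,r1:4,r2:3,r3:5
cycle 2: issue SUB r1<-Add1 // r0:Mul1,r1:Add1,r2:3,r3:5
cycle 3: issue SUB r3<-Add2 // r0:Mul1,r1:Add1,r2:3,r3:Add2
cycle 4: CDB Add1=1; issue ADD r0<-Add1 // r0:Add1,r1:1,r2:3,r3:Add2
cycle 5: stall // r0:Add1,r1:1,r2:3,r3:Add2
cycle 6: CDB Mul1=32; stall // r0:Add1,r1:1,r2:3,r3:Add2
cycle 7: stall // r0:Add1,r1:1,r2:3,r3:Add2
cycle 8: CDB Add2=27; issue ADD r1<-Add2 // r0:Add1,r1:Add2,r2:3,r3:27

STATUS = TAG Add2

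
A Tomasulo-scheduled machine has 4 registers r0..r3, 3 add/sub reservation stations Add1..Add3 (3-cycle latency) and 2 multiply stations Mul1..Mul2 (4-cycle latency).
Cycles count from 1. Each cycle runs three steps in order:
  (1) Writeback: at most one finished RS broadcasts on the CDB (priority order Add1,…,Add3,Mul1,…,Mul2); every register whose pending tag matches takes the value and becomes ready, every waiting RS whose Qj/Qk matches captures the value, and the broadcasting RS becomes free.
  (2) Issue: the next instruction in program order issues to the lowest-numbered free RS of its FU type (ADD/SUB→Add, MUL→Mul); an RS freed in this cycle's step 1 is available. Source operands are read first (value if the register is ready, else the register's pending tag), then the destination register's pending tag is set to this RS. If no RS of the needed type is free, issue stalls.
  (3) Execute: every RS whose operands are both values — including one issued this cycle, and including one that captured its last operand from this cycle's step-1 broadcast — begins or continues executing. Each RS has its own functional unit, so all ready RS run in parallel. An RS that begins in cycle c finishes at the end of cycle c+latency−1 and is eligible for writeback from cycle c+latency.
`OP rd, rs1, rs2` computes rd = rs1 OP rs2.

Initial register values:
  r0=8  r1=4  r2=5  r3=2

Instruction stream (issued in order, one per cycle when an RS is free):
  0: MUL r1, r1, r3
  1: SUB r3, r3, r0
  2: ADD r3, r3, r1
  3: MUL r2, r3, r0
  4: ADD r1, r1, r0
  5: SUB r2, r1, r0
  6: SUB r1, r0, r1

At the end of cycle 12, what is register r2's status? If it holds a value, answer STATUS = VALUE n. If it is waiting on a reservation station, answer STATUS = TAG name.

c1: issue MUL r1<-Mul1 | r0:8,r1:Mul1,r2:5,r3:2
c2: issue SUB r3<-Add1 | r0:8,r1:Mul1,r2:5,r3:Add1
c3: issue ADD r3<-Add2 | r0:8,r1:Mul1,r2:5,r3:Add2
c4: issue MUL r2<-Mul2 | r0:8,r1:Mul1,r2:Mul2,r3:Add2
c5: CDB Add1=-6; issue ADD r1<-Add1 | r0:8,r1:Add1,r2:Mul2,r3:Add2
c6: CDB Mul1=8; issue SUB r2<-Add3 | r0:8,r1:Add1,r2:Add3,r3:Add2
c7: stall | r0:8,r1:Add1,r2:Add3,r3:Add2
c8: stall | r0:8,r1:Add1,r2:Add3,r3:Add2
c9: CDB Add1=16; issue SUB r1<-Add1 | r0:8,r1:Add1,r2:Add3,r3:Add2
c10: CDB Add2=2 | r0:8,r1:Add1,r2:Add3,r3:2
c11: - | r0:8,r1:Add1,r2:Add3,r3:2
c12: CDB Add1=-8 | r0:8,r1:-8,r2:Add3,r3:2

STATUS = TAG Add3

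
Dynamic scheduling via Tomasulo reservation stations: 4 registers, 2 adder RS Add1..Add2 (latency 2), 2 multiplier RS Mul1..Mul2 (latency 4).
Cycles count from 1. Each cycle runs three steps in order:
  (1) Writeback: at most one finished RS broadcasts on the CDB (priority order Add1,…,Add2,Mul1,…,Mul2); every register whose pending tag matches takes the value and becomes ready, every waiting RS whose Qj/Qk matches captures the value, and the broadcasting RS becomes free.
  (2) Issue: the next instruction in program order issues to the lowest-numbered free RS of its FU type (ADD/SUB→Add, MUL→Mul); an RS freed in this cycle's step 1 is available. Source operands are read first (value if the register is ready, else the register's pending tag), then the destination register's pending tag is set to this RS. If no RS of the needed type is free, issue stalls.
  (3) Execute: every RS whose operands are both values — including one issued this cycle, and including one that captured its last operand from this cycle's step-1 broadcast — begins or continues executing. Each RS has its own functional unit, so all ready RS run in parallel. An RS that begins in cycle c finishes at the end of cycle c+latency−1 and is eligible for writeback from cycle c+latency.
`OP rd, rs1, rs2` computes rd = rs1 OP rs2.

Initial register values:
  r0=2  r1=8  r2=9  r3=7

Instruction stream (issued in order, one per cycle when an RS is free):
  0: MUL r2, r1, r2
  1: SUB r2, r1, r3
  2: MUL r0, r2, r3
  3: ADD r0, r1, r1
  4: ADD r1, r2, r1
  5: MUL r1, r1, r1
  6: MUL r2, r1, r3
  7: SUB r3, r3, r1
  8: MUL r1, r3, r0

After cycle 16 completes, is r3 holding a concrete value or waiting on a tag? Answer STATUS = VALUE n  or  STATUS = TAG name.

cycle 1: issue MUL r2<-Mul1 // r0:2,r1:8,r2:Mul1,r3:7
cycle 2: issue SUB r2<-Add1 // r0:2,r1:8,r2:Add1,r3:7
cycle 3: issue MUL r0<-Mul2 // r0:Mul2,r1:8,r2:Add1,r3:7
cycle 4: CDB Add1=1; issue ADD r0<-Add1 // r0:Add1,r1:8,r2:1,r3:7
cycle 5: CDB Mul1=72; issue ADD r1<-Add2 // r0:Add1,r1:Add2,r2:1,r3:7
cycle 6: CDB Add1=16; issue MUL r1<-Mul1 // r0:16,r1:Mul1,r2:1,r3:7
cycle 7: CDB Add2=9; stall // r0:16,r1:Mul1,r2:1,r3:7
cycle 8: CDB Mul2=7; issue MUL r2<-Mul2 // r0:16,r1:Mul1,r2:Mul2,r3:7
cycle 9: issue SUB r3<-Add1 // r0:16,r1:Mul1,r2:Mul2,r3:Add1
cycle 10: stall // r0:16,r1:Mul1,r2:Mul2,r3:Add1
cycle 11: CDB Mul1=81; issue MUL r1<-Mul1 // r0:16,r1:Mul1,r2:Mul2,r3:Add1
cycle 12: - // r0:16,r1:Mul1,r2:Mul2,r3:Add1
cycle 13: CDB Add1=-74 // r0:16,r1:Mul1,r2:Mul2,r3:-74
cycle 14: - // r0:16,r1:Mul1,r2:Mul2,r3:-74
cycle 15: CDB Mul2=567 // r0:16,r1:Mul1,r2:567,r3:-74
cycle 16: - // r0:16,r1:Mul1,r2:567,r3:-74

STATUS = VALUE -74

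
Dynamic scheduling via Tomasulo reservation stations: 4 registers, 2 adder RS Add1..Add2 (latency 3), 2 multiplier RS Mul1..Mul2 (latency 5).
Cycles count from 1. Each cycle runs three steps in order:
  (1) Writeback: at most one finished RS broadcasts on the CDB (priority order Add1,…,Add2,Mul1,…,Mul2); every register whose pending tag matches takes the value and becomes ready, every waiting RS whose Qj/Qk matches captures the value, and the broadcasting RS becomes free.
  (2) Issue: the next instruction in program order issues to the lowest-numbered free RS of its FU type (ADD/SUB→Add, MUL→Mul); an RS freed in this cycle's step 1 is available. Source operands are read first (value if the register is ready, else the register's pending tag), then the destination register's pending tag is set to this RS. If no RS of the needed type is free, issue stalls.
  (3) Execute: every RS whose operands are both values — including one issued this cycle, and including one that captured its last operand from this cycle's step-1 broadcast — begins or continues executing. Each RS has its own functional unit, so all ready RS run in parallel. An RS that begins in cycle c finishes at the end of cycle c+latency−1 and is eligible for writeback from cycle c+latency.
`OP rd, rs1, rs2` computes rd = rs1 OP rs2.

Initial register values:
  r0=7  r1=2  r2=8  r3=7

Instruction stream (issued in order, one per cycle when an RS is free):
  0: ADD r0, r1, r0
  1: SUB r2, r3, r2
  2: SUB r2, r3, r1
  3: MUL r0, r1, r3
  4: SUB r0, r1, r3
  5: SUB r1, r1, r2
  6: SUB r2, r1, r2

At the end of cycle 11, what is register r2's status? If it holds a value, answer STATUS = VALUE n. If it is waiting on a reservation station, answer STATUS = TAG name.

cycle 1: issue ADD r0<-Add1 // r0:Add1,r1:2,r2:8,r3:7
cycle 2: issue SUB r2<-Add2 // r0:Add1,r1:2,r2:Add2,r3:7
cycle 3: stall // r0:Add1,r1:2,r2:Add2,r3:7
cycle 4: CDB Add1=9; issue SUB r2<-Add1 // r0:9,r1:2,r2:Add1,r3:7
cycle 5: CDB Add2=-1; issue MUL r0<-Mul1 // r0:Mul1,r1:2,r2:Add1,r3:7
cycle 6: issue SUB r0<-Add2 // r0:Add2,r1:2,r2:Add1,r3:7
cycle 7: CDB Add1=5; issue SUB r1<-Add1 // r0:Add2,r1:Add1,r2:5,r3:7
cycle 8: stall // r0:Add2,r1:Add1,r2:5,r3:7
cycle 9: CDB Add2=-5; issue SUB r2<-Add2 // r0:-5,r1:Add1,r2:Add2,r3:7
cycle 10: CDB Add1=-3 // r0:-5,r1:-3,r2:Add2,r3:7
cycle 11: CDB Mul1=14 // r0:-5,r1:-3,r2:Add2,r3:7

STATUS = TAG Add2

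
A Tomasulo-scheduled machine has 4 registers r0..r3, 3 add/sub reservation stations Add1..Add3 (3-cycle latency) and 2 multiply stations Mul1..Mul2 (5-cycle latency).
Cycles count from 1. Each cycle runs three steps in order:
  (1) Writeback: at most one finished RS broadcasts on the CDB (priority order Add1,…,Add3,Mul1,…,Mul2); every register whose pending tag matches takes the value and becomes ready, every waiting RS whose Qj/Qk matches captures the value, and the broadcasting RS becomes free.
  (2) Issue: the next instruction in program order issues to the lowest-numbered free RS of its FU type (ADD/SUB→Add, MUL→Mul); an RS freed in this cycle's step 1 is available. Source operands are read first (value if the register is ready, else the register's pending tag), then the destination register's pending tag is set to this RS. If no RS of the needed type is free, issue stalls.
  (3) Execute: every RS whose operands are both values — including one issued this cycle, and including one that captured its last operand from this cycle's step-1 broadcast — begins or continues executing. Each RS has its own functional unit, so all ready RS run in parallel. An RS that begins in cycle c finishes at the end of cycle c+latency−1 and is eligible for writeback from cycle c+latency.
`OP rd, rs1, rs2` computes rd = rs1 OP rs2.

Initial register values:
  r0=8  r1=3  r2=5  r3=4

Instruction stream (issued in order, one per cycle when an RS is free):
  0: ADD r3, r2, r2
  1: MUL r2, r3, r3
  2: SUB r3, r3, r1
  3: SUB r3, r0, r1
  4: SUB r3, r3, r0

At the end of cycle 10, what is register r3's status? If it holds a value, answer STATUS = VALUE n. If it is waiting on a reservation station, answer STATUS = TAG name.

STATUS = VALUE -3

  c1: issue ADD r3<-Add1  regs: r0:8,r1:3,r2:5,r3:Add1
  c2: issue MUL r2<-Mul1  regs: r0:8,r1:3,r2:Mul1,r3:Add1
  c3: issue SUB r3<-Add2  regs: r0:8,r1:3,r2:Mul1,r3:Add2
  c4: CDB Add1=10; issue SUB r3<-Add1  regs: r0:8,r1:3,r2:Mul1,r3:Add1
  c5: issue SUB r3<-Add3  regs: r0:8,r1:3,r2:Mul1,r3:Add3
  c6: -  regs: r0:8,r1:3,r2:Mul1,r3:Add3
  c7: CDB Add1=5  regs: r0:8,r1:3,r2:Mul1,r3:Add3
  c8: CDB Add2=7  regs: r0:8,r1:3,r2:Mul1,r3:Add3
  c9: CDB Mul1=100  regs: r0:8,r1:3,r2:100,r3:Add3
  c10: CDB Add3=-3  regs: r0:8,r1:3,r2:100,r3:-3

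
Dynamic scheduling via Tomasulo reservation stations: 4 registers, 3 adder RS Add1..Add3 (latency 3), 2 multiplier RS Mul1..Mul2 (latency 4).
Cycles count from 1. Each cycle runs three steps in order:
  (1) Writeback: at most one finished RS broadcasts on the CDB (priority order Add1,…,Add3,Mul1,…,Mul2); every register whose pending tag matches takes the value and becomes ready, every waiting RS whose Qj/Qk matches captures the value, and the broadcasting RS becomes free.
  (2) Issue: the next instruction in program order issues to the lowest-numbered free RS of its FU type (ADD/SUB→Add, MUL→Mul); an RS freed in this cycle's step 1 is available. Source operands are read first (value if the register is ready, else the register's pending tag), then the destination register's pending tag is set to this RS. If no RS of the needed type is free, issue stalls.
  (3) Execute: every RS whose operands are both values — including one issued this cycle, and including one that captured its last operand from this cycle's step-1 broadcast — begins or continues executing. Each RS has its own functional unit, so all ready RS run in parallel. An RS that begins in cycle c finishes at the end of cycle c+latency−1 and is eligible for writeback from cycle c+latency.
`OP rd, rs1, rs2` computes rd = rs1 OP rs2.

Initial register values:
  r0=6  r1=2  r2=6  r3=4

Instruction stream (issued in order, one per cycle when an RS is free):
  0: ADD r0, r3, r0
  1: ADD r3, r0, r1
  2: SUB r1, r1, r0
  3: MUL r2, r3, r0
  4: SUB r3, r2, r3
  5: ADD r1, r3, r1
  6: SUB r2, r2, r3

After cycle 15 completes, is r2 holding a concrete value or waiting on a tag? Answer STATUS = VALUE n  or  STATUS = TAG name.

STATUS = TAG Add3

  c1: issue ADD r0<-Add1  regs: r0:Add1,r1:2,r2:6,r3:4
  c2: issue ADD r3<-Add2  regs: r0:Add1,r1:2,r2:6,r3:Add2
  c3: issue SUB r1<-Add3  regs: r0:Add1,r1:Add3,r2:6,r3:Add2
  c4: CDB Add1=10; issue MUL r2<-Mul1  regs: r0:10,r1:Add3,r2:Mul1,r3:Add2
  c5: issue SUB r3<-Add1  regs: r0:10,r1:Add3,r2:Mul1,r3:Add1
  c6: stall  regs: r0:10,r1:Add3,r2:Mul1,r3:Add1
  c7: CDB Add2=12; issue ADD r1<-Add2  regs: r0:10,r1:Add2,r2:Mul1,r3:Add1
  c8: CDB Add3=-8; issue SUB r2<-Add3  regs: r0:10,r1:Add2,r2:Add3,r3:Add1
  c9: -  regs: r0:10,r1:Add2,r2:Add3,r3:Add1
  c10: -  regs: r0:10,r1:Add2,r2:Add3,r3:Add1
  c11: CDB Mul1=120  regs: r0:10,r1:Add2,r2:Add3,r3:Add1
  c12: -  regs: r0:10,r1:Add2,r2:Add3,r3:Add1
  c13: -  regs: r0:10,r1:Add2,r2:Add3,r3:Add1
  c14: CDB Add1=108  regs: r0:10,r1:Add2,r2:Add3,r3:108
  c15: -  regs: r0:10,r1:Add2,r2:Add3,r3:108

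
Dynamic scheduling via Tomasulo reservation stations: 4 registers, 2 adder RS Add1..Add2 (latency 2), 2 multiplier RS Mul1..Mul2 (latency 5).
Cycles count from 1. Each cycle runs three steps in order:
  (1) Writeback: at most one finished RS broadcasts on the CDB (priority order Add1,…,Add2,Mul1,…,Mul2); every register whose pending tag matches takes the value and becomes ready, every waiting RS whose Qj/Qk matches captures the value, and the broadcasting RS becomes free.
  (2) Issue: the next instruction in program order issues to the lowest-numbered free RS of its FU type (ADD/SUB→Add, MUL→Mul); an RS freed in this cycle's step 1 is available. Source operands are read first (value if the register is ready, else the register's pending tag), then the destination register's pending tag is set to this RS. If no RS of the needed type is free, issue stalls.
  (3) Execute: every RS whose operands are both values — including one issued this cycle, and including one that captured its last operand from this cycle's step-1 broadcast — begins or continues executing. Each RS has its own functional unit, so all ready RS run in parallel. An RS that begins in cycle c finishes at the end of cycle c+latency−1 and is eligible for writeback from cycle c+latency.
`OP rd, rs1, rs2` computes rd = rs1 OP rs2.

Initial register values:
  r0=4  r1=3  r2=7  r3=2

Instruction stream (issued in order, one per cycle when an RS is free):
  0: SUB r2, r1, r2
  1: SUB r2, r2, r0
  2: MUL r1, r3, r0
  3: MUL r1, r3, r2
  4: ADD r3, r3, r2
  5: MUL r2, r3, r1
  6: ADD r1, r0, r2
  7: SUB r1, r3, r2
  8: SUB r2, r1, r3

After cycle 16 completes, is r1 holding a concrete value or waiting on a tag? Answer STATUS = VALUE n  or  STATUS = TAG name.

STATUS = TAG Add2

c1: issue SUB r2<-Add1 | r0:4,r1:3,r2:Add1,r3:2
c2: issue SUB r2<-Add2 | r0:4,r1:3,r2:Add2,r3:2
c3: CDB Add1=-4; issue MUL r1<-Mul1 | r0:4,r1:Mul1,r2:Add2,r3:2
c4: issue MUL r1<-Mul2 | r0:4,r1:Mul2,r2:Add2,r3:2
c5: CDB Add2=-8; issue ADD r3<-Add1 | r0:4,r1:Mul2,r2:-8,r3:Add1
c6: stall | r0:4,r1:Mul2,r2:-8,r3:Add1
c7: CDB Add1=-6; stall | r0:4,r1:Mul2,r2:-8,r3:-6
c8: CDB Mul1=8; issue MUL r2<-Mul1 | r0:4,r1:Mul2,r2:Mul1,r3:-6
c9: issue ADD r1<-Add1 | r0:4,r1:Add1,r2:Mul1,r3:-6
c10: CDB Mul2=-16; issue SUB r1<-Add2 | r0:4,r1:Add2,r2:Mul1,r3:-6
c11: stall | r0:4,r1:Add2,r2:Mul1,r3:-6
c12: stall | r0:4,r1:Add2,r2:Mul1,r3:-6
c13: stall | r0:4,r1:Add2,r2:Mul1,r3:-6
c14: stall | r0:4,r1:Add2,r2:Mul1,r3:-6
c15: CDB Mul1=96; stall | r0:4,r1:Add2,r2:96,r3:-6
c16: stall | r0:4,r1:Add2,r2:96,r3:-6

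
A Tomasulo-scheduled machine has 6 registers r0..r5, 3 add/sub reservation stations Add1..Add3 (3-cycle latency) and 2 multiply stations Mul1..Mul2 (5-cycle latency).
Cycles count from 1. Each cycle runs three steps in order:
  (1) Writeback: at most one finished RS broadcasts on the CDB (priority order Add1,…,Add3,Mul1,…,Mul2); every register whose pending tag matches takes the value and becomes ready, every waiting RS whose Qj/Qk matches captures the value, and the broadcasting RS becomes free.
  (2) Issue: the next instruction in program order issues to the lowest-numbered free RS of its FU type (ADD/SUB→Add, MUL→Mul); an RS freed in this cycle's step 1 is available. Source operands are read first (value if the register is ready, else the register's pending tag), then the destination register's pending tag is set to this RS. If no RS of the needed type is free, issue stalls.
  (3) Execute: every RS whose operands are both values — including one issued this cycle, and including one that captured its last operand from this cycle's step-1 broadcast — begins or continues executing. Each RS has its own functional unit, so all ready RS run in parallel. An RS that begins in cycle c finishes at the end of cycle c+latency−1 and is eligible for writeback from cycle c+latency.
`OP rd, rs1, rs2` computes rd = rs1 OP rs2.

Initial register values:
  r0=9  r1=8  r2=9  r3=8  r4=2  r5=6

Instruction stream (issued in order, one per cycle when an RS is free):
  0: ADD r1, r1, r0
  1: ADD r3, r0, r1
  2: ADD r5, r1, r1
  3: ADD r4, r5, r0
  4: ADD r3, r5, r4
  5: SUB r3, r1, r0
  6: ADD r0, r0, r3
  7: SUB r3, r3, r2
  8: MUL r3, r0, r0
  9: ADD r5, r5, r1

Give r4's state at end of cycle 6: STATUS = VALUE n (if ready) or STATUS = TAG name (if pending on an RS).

STATUS = TAG Add1

  c1: issue ADD r1<-Add1  regs: r0:9,r1:Add1,r2:9,r3:8,r4:2,r5:6
  c2: issue ADD r3<-Add2  regs: r0:9,r1:Add1,r2:9,r3:Add2,r4:2,r5:6
  c3: issue ADD r5<-Add3  regs: r0:9,r1:Add1,r2:9,r3:Add2,r4:2,r5:Add3
  c4: CDB Add1=17; issue ADD r4<-Add1  regs: r0:9,r1:17,r2:9,r3:Add2,r4:Add1,r5:Add3
  c5: stall  regs: r0:9,r1:17,r2:9,r3:Add2,r4:Add1,r5:Add3
  c6: stall  regs: r0:9,r1:17,r2:9,r3:Add2,r4:Add1,r5:Add3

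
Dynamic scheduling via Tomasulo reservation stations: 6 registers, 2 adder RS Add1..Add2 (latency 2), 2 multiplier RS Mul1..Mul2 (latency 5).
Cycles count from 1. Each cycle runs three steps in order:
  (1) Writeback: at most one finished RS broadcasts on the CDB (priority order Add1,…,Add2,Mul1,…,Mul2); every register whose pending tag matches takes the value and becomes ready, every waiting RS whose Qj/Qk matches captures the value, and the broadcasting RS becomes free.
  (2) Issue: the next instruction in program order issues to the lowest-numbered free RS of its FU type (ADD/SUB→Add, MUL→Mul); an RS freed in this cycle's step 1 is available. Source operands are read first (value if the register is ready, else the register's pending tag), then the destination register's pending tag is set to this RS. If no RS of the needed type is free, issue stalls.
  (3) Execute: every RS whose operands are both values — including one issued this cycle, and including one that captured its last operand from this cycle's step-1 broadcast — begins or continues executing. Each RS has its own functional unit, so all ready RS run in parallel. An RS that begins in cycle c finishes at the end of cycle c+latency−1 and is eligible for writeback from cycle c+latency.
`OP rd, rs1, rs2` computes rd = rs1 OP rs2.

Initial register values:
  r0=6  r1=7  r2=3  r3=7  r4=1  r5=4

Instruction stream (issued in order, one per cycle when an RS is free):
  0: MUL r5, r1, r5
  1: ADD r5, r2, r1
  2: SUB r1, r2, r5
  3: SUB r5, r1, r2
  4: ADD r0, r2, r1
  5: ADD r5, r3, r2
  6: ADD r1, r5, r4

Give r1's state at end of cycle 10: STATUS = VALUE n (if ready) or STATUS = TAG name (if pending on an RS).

cycle 1: issue MUL r5<-Mul1 // r0:6,r1:7,r2:3,r3:7,r4:1,r5:Mul1
cycle 2: issue ADD r5<-Add1 // r0:6,r1:7,r2:3,r3:7,r4:1,r5:Add1
cycle 3: issue SUB r1<-Add2 // r0:6,r1:Add2,r2:3,r3:7,r4:1,r5:Add1
cycle 4: CDB Add1=10; issue SUB r5<-Add1 // r0:6,r1:Add2,r2:3,r3:7,r4:1,r5:Add1
cycle 5: stall // r0:6,r1:Add2,r2:3,r3:7,r4:1,r5:Add1
cycle 6: CDB Add2=-7; issue ADD r0<-Add2 // r0:Add2,r1:-7,r2:3,r3:7,r4:1,r5:Add1
cycle 7: CDB Mul1=28; stall // r0:Add2,r1:-7,r2:3,r3:7,r4:1,r5:Add1
cycle 8: CDB Add1=-10; issue ADD r5<-Add1 // r0:Add2,r1:-7,r2:3,r3:7,r4:1,r5:Add1
cycle 9: CDB Add2=-4; issue ADD r1<-Add2 // r0:-4,r1:Add2,r2:3,r3:7,r4:1,r5:Add1
cycle 10: CDB Add1=10 // r0:-4,r1:Add2,r2:3,r3:7,r4:1,r5:10

STATUS = TAG Add2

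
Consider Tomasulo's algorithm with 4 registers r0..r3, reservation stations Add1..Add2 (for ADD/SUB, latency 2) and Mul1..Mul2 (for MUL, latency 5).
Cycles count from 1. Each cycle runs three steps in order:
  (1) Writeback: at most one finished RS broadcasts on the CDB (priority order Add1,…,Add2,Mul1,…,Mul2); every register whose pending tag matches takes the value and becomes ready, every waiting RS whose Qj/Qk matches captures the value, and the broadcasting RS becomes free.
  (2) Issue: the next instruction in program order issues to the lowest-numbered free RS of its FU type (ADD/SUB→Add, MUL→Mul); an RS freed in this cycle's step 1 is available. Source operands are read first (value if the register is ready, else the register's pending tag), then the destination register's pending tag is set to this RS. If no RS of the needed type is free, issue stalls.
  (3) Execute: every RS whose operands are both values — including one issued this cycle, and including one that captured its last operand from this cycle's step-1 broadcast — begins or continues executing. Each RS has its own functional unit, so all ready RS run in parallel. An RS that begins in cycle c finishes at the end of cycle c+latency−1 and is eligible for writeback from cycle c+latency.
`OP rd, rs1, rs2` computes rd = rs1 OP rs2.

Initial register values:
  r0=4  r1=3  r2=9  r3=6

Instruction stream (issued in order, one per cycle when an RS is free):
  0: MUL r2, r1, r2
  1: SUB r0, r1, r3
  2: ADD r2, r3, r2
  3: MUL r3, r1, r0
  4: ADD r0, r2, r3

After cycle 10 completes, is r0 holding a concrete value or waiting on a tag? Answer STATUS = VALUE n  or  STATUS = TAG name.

cycle 1: issue MUL r2<-Mul1 // r0:4,r1:3,r2:Mul1,r3:6
cycle 2: issue SUB r0<-Add1 // r0:Add1,r1:3,r2:Mul1,r3:6
cycle 3: issue ADD r2<-Add2 // r0:Add1,r1:3,r2:Add2,r3:6
cycle 4: CDB Add1=-3; issue MUL r3<-Mul2 // r0:-3,r1:3,r2:Add2,r3:Mul2
cycle 5: issue ADD r0<-Add1 // r0:Add1,r1:3,r2:Add2,r3:Mul2
cycle 6: CDB Mul1=27 // r0:Add1,r1:3,r2:Add2,r3:Mul2
cycle 7: - // r0:Add1,r1:3,r2:Add2,r3:Mul2
cycle 8: CDB Add2=33 // r0:Add1,r1:3,r2:33,r3:Mul2
cycle 9: CDB Mul2=-9 // r0:Add1,r1:3,r2:33,r3:-9
cycle 10: - // r0:Add1,r1:3,r2:33,r3:-9

STATUS = TAG Add1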